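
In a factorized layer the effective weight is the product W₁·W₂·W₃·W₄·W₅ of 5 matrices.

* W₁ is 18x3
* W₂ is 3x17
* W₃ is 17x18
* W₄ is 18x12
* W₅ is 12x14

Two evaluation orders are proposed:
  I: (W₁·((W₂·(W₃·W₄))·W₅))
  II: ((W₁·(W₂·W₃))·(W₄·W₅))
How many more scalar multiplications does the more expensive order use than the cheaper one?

Order I = (W₁·((W₂·(W₃·W₄))·W₅)): (W₃·W₄): 17×18 by 18×12 → 17×12, cost 17·18·12 = 3672; (W₂·(W₃·W₄)): 3×17 by 17×12 → 3×12, cost 3·17·12 = 612; cumulative 4284; ((W₂·(W₃·W₄))·W₅): 3×12 by 12×14 → 3×14, cost 3·12·14 = 504; cumulative 4788; (W₁·((W₂·(W₃·W₄))·W₅)): 18×3 by 3×14 → 18×14, cost 18·3·14 = 756; cumulative 5544. Total 5544.
Order II = ((W₁·(W₂·W₃))·(W₄·W₅)): (W₂·W₃): 3×17 by 17×18 → 3×18, cost 3·17·18 = 918; (W₁·(W₂·W₃)): 18×3 by 3×18 → 18×18, cost 18·3·18 = 972; cumulative 1890; (W₄·W₅): 18×12 by 12×14 → 18×14, cost 18·12·14 = 3024; ((W₁·(W₂·W₃))·(W₄·W₅)): 18×18 by 18×14 → 18×14, cost 18·18·14 = 4536; cumulative 9450. Total 9450.
Difference: |5544 − 9450| = 3906.

3906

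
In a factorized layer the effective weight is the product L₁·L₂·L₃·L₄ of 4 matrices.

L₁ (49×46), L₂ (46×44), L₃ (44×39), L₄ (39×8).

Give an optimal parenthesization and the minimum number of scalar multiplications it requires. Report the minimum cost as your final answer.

Adjacent pairs: L₁L₂ = 49·46·44 = 99176; L₂L₃ = 46·44·39 = 78936; L₃L₄ = 44·39·8 = 13728.
Length 3: L₁..L₃: k=1: 0+78936+49·46·39=166842; k=2: 99176+0+49·44·39=183260 → min 166842 | L₂..L₄: k=2: 0+13728+46·44·8=29920; k=3: 78936+0+46·39·8=93288 → min 29920.
Length 4: L₁..L₄: k=1: 0+29920+49·46·8=47952; k=2: 99176+13728+49·44·8=130152; k=3: 166842+0+49·39·8=182130 → min 47952.
Optimal parenthesization: (L₁·(L₂·(L₃·L₄))) with cost 47952.

47952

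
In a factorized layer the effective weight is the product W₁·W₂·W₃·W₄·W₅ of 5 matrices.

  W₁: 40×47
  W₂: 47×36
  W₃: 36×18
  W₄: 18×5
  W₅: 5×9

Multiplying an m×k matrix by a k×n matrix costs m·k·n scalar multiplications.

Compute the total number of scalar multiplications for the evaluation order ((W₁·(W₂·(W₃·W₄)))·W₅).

(W₃·W₄): 36×18 by 18×5 → 36×5, cost 36·18·5 = 3240
(W₂·(W₃·W₄)): 47×36 by 36×5 → 47×5, cost 47·36·5 = 8460; cumulative 11700
(W₁·(W₂·(W₃·W₄))): 40×47 by 47×5 → 40×5, cost 40·47·5 = 9400; cumulative 21100
((W₁·(W₂·(W₃·W₄)))·W₅): 40×5 by 5×9 → 40×9, cost 40·5·9 = 1800; cumulative 22900
Total: 22900 scalar multiplications.

22900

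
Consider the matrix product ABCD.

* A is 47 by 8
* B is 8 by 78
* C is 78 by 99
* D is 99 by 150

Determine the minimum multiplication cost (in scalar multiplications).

Adjacent pairs: AB = 47·8·78 = 29328; BC = 8·78·99 = 61776; CD = 78·99·150 = 1158300.
Length 3: A..C: k=1: 0+61776+47·8·99=99000; k=2: 29328+0+47·78·99=392262 → min 99000 | B..D: k=2: 0+1158300+8·78·150=1251900; k=3: 61776+0+8·99·150=180576 → min 180576.
Length 4: A..D: k=1: 0+180576+47·8·150=236976; k=2: 29328+1158300+47·78·150=1737528; k=3: 99000+0+47·99·150=796950 → min 236976.
Optimal order: (A((BC)D)) with cost 236976.

236976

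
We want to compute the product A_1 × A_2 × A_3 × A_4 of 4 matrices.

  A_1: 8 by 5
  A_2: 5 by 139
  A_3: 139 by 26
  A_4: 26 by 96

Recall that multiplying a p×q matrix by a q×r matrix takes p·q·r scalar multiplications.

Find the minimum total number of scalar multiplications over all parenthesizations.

34390

Adjacent pairs: A_1A_2 = 8·5·139 = 5560; A_2A_3 = 5·139·26 = 18070; A_3A_4 = 139·26·96 = 346944.
Length 3: A_1..A_3: k=1: 0+18070+8·5·26=19110; k=2: 5560+0+8·139·26=34472 → min 19110 | A_2..A_4: k=2: 0+346944+5·139·96=413664; k=3: 18070+0+5·26·96=30550 → min 30550.
Length 4: A_1..A_4: k=1: 0+30550+8·5·96=34390; k=2: 5560+346944+8·139·96=459256; k=3: 19110+0+8·26·96=39078 → min 34390.
Optimal order: (A_1 × ((A_2 × A_3) × A_4)) with cost 34390.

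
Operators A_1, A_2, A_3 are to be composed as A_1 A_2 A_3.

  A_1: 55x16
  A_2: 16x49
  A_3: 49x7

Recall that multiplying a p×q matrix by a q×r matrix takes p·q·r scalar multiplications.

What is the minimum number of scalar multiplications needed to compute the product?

11648

Order (A_1 (A_2 A_3)): (A_2 A_3): 16×49 by 49×7 → 16×7, cost 16·49·7 = 5488; (A_1 (A_2 A_3)): 55×16 by 16×7 → 55×7, cost 55·16·7 = 6160; cumulative 11648. Total 11648.
Order ((A_1 A_2) A_3): (A_1 A_2): 55×16 by 16×49 → 55×49, cost 55·16·49 = 43120; ((A_1 A_2) A_3): 55×49 by 49×7 → 55×7, cost 55·49·7 = 18865; cumulative 61985. Total 61985.
Minimum: 11648.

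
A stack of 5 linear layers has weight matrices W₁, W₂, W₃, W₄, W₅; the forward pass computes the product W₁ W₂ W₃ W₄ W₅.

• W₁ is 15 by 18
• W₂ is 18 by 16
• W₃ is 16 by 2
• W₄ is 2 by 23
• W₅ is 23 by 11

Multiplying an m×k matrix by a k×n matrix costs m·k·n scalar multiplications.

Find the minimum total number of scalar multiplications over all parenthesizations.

1952

Adjacent pairs: W₁W₂ = 15·18·16 = 4320; W₂W₃ = 18·16·2 = 576; W₃W₄ = 16·2·23 = 736; W₄W₅ = 2·23·11 = 506.
Length 3: W₁..W₃: k=1: 0+576+15·18·2=1116; k=2: 4320+0+15·16·2=4800 → min 1116 | W₂..W₄: k=2: 0+736+18·16·23=7360; k=3: 576+0+18·2·23=1404 → min 1404 | W₃..W₅: k=3: 0+506+16·2·11=858; k=4: 736+0+16·23·11=4784 → min 858.
Length 4: W₁..W₄: k=1: 0+1404+15·18·23=7614; k=2: 4320+736+15·16·23=10576; k=3: 1116+0+15·2·23=1806 → min 1806 | W₂..W₅: k=2: 0+858+18·16·11=4026; k=3: 576+506+18·2·11=1478; k=4: 1404+0+18·23·11=5958 → min 1478.
Length 5: W₁..W₅: k=1: 0+1478+15·18·11=4448; k=2: 4320+858+15·16·11=7818; k=3: 1116+506+15·2·11=1952; k=4: 1806+0+15·23·11=5601 → min 1952.
Optimal order: ((W₁ (W₂ W₃)) (W₄ W₅)) with cost 1952.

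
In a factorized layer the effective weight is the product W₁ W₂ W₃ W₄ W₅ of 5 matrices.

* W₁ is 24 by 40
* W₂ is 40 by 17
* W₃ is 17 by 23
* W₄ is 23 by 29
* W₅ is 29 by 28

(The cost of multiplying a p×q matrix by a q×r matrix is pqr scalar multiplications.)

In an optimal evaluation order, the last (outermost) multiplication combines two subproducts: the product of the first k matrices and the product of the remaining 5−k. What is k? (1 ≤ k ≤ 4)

2

Adjacent pairs: W₁W₂ = 24·40·17 = 16320; W₂W₃ = 40·17·23 = 15640; W₃W₄ = 17·23·29 = 11339; W₄W₅ = 23·29·28 = 18676.
Length 3: W₁..W₃: k=1: 0+15640+24·40·23=37720; k=2: 16320+0+24·17·23=25704 → min 25704 | W₂..W₄: k=2: 0+11339+40·17·29=31059; k=3: 15640+0+40·23·29=42320 → min 31059 | W₃..W₅: k=3: 0+18676+17·23·28=29624; k=4: 11339+0+17·29·28=25143 → min 25143.
Length 4: W₁..W₄: k=1: 0+31059+24·40·29=58899; k=2: 16320+11339+24·17·29=39491; k=3: 25704+0+24·23·29=41712 → min 39491 | W₂..W₅: k=2: 0+25143+40·17·28=44183; k=3: 15640+18676+40·23·28=60076; k=4: 31059+0+40·29·28=63539 → min 44183.
Top-level splits: k=1: (W₁..W₁)·(W₂..W₅) → 0+44183+24·40·28 = 71063; k=2: (W₁..W₂)·(W₃..W₅) → 16320+25143+24·17·28 = 52887; k=3: (W₁..W₃)·(W₄..W₅) → 25704+18676+24·23·28 = 59836; k=4: (W₁..W₄)·(W₅..W₅) → 39491+0+24·29·28 = 58979.
Best split is after W₂, i.e. k = 2.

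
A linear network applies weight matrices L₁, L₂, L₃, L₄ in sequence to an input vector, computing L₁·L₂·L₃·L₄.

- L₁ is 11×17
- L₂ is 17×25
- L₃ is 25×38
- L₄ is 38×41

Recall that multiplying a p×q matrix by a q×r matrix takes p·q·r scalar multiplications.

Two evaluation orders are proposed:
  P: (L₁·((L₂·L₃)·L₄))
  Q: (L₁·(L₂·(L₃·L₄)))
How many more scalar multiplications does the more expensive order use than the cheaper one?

13739

Order P = (L₁·((L₂·L₃)·L₄)): (L₂·L₃): 17×25 by 25×38 → 17×38, cost 17·25·38 = 16150; ((L₂·L₃)·L₄): 17×38 by 38×41 → 17×41, cost 17·38·41 = 26486; cumulative 42636; (L₁·((L₂·L₃)·L₄)): 11×17 by 17×41 → 11×41, cost 11·17·41 = 7667; cumulative 50303. Total 50303.
Order Q = (L₁·(L₂·(L₃·L₄))): (L₃·L₄): 25×38 by 38×41 → 25×41, cost 25·38·41 = 38950; (L₂·(L₃·L₄)): 17×25 by 25×41 → 17×41, cost 17·25·41 = 17425; cumulative 56375; (L₁·(L₂·(L₃·L₄))): 11×17 by 17×41 → 11×41, cost 11·17·41 = 7667; cumulative 64042. Total 64042.
Difference: |50303 − 64042| = 13739.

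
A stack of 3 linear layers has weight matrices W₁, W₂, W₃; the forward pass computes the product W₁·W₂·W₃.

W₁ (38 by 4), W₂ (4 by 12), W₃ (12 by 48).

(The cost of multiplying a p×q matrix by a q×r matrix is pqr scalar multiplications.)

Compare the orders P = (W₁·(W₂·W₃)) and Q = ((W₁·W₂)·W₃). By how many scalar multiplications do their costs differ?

14112

Order P = (W₁·(W₂·W₃)): (W₂·W₃): 4×12 by 12×48 → 4×48, cost 4·12·48 = 2304; (W₁·(W₂·W₃)): 38×4 by 4×48 → 38×48, cost 38·4·48 = 7296; cumulative 9600. Total 9600.
Order Q = ((W₁·W₂)·W₃): (W₁·W₂): 38×4 by 4×12 → 38×12, cost 38·4·12 = 1824; ((W₁·W₂)·W₃): 38×12 by 12×48 → 38×48, cost 38·12·48 = 21888; cumulative 23712. Total 23712.
Difference: |9600 − 23712| = 14112.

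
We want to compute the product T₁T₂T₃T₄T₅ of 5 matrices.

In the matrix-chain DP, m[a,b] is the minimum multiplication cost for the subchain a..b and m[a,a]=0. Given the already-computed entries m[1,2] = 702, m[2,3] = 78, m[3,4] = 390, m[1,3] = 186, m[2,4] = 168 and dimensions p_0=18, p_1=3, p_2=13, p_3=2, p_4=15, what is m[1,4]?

726

m[1,4] = min over k∈[1,3] of m[1,k]+m[k+1,4]+p_{0}·p_k·p_{4}.
k=1: 0 + 168 + 18·3·15 = 978; k=2: 702 + 390 + 18·13·15 = 4602; k=3: 186 + 0 + 18·2·15 = 726.
Minimum: 726 at k=3.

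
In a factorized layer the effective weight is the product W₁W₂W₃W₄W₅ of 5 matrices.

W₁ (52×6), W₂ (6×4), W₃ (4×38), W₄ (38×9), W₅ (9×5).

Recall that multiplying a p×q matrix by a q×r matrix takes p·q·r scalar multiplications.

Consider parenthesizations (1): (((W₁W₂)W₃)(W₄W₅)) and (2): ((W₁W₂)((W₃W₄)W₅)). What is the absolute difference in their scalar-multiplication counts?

Order (1) = (((W₁W₂)W₃)(W₄W₅)): (W₁W₂): 52×6 by 6×4 → 52×4, cost 52·6·4 = 1248; ((W₁W₂)W₃): 52×4 by 4×38 → 52×38, cost 52·4·38 = 7904; cumulative 9152; (W₄W₅): 38×9 by 9×5 → 38×5, cost 38·9·5 = 1710; (((W₁W₂)W₃)(W₄W₅)): 52×38 by 38×5 → 52×5, cost 52·38·5 = 9880; cumulative 20742. Total 20742.
Order (2) = ((W₁W₂)((W₃W₄)W₅)): (W₁W₂): 52×6 by 6×4 → 52×4, cost 52·6·4 = 1248; (W₃W₄): 4×38 by 38×9 → 4×9, cost 4·38·9 = 1368; ((W₃W₄)W₅): 4×9 by 9×5 → 4×5, cost 4·9·5 = 180; cumulative 1548; ((W₁W₂)((W₃W₄)W₅)): 52×4 by 4×5 → 52×5, cost 52·4·5 = 1040; cumulative 3836. Total 3836.
Difference: |20742 − 3836| = 16906.

16906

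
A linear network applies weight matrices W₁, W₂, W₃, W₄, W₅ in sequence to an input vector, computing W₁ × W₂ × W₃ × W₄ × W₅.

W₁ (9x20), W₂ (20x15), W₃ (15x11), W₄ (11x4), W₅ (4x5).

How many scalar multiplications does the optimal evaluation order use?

Adjacent pairs: W₁W₂ = 9·20·15 = 2700; W₂W₃ = 20·15·11 = 3300; W₃W₄ = 15·11·4 = 660; W₄W₅ = 11·4·5 = 220.
Length 3: W₁..W₃: k=1: 0+3300+9·20·11=5280; k=2: 2700+0+9·15·11=4185 → min 4185 | W₂..W₄: k=2: 0+660+20·15·4=1860; k=3: 3300+0+20·11·4=4180 → min 1860 | W₃..W₅: k=3: 0+220+15·11·5=1045; k=4: 660+0+15·4·5=960 → min 960.
Length 4: W₁..W₄: k=1: 0+1860+9·20·4=2580; k=2: 2700+660+9·15·4=3900; k=3: 4185+0+9·11·4=4581 → min 2580 | W₂..W₅: k=2: 0+960+20·15·5=2460; k=3: 3300+220+20·11·5=4620; k=4: 1860+0+20·4·5=2260 → min 2260.
Length 5: W₁..W₅: k=1: 0+2260+9·20·5=3160; k=2: 2700+960+9·15·5=4335; k=3: 4185+220+9·11·5=4900; k=4: 2580+0+9·4·5=2760 → min 2760.
Optimal order: ((W₁ × (W₂ × (W₃ × W₄))) × W₅) with cost 2760.

2760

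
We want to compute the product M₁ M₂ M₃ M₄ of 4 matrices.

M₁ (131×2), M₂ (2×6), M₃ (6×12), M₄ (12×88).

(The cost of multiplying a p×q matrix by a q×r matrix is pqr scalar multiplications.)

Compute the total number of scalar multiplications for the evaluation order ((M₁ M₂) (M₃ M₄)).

(M₁ M₂): 131×2 by 2×6 → 131×6, cost 131·2·6 = 1572
(M₃ M₄): 6×12 by 12×88 → 6×88, cost 6·12·88 = 6336
((M₁ M₂) (M₃ M₄)): 131×6 by 6×88 → 131×88, cost 131·6·88 = 69168; cumulative 77076
Total: 77076 scalar multiplications.

77076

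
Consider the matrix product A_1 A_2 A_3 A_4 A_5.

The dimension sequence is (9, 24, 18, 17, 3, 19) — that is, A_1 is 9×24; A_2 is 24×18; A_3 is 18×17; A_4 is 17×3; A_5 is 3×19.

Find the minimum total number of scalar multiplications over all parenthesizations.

Adjacent pairs: A_1A_2 = 9·24·18 = 3888; A_2A_3 = 24·18·17 = 7344; A_3A_4 = 18·17·3 = 918; A_4A_5 = 17·3·19 = 969.
Length 3: A_1..A_3: k=1: 0+7344+9·24·17=11016; k=2: 3888+0+9·18·17=6642 → min 6642 | A_2..A_4: k=2: 0+918+24·18·3=2214; k=3: 7344+0+24·17·3=8568 → min 2214 | A_3..A_5: k=3: 0+969+18·17·19=6783; k=4: 918+0+18·3·19=1944 → min 1944.
Length 4: A_1..A_4: k=1: 0+2214+9·24·3=2862; k=2: 3888+918+9·18·3=5292; k=3: 6642+0+9·17·3=7101 → min 2862 | A_2..A_5: k=2: 0+1944+24·18·19=10152; k=3: 7344+969+24·17·19=16065; k=4: 2214+0+24·3·19=3582 → min 3582.
Length 5: A_1..A_5: k=1: 0+3582+9·24·19=7686; k=2: 3888+1944+9·18·19=8910; k=3: 6642+969+9·17·19=10518; k=4: 2862+0+9·3·19=3375 → min 3375.
Optimal order: ((A_1 (A_2 (A_3 A_4))) A_5) with cost 3375.

3375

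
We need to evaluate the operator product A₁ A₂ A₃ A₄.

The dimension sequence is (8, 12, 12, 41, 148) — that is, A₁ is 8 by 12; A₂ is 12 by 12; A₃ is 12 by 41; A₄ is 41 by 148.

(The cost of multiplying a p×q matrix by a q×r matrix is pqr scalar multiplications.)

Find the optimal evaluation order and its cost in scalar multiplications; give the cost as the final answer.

53632

Adjacent pairs: A₁A₂ = 8·12·12 = 1152; A₂A₃ = 12·12·41 = 5904; A₃A₄ = 12·41·148 = 72816.
Length 3: A₁..A₃: k=1: 0+5904+8·12·41=9840; k=2: 1152+0+8·12·41=5088 → min 5088 | A₂..A₄: k=2: 0+72816+12·12·148=94128; k=3: 5904+0+12·41·148=78720 → min 78720.
Length 4: A₁..A₄: k=1: 0+78720+8·12·148=92928; k=2: 1152+72816+8·12·148=88176; k=3: 5088+0+8·41·148=53632 → min 53632.
Optimal parenthesization: (((A₁ A₂) A₃) A₄) with cost 53632.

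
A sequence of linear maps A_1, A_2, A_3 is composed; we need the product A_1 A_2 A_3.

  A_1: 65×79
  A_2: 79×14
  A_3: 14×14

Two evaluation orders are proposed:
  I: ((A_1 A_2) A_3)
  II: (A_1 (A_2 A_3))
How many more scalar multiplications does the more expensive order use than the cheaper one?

Order I = ((A_1 A_2) A_3): (A_1 A_2): 65×79 by 79×14 → 65×14, cost 65·79·14 = 71890; ((A_1 A_2) A_3): 65×14 by 14×14 → 65×14, cost 65·14·14 = 12740; cumulative 84630. Total 84630.
Order II = (A_1 (A_2 A_3)): (A_2 A_3): 79×14 by 14×14 → 79×14, cost 79·14·14 = 15484; (A_1 (A_2 A_3)): 65×79 by 79×14 → 65×14, cost 65·79·14 = 71890; cumulative 87374. Total 87374.
Difference: |84630 − 87374| = 2744.

2744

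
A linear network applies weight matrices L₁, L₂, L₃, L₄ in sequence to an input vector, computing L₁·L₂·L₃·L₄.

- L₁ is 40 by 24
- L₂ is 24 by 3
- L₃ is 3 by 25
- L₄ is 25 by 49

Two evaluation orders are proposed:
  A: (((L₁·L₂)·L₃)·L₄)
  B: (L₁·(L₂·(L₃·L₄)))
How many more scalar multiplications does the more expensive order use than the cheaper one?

Order A = (((L₁·L₂)·L₃)·L₄): (L₁·L₂): 40×24 by 24×3 → 40×3, cost 40·24·3 = 2880; ((L₁·L₂)·L₃): 40×3 by 3×25 → 40×25, cost 40·3·25 = 3000; cumulative 5880; (((L₁·L₂)·L₃)·L₄): 40×25 by 25×49 → 40×49, cost 40·25·49 = 49000; cumulative 54880. Total 54880.
Order B = (L₁·(L₂·(L₃·L₄))): (L₃·L₄): 3×25 by 25×49 → 3×49, cost 3·25·49 = 3675; (L₂·(L₃·L₄)): 24×3 by 3×49 → 24×49, cost 24·3·49 = 3528; cumulative 7203; (L₁·(L₂·(L₃·L₄))): 40×24 by 24×49 → 40×49, cost 40·24·49 = 47040; cumulative 54243. Total 54243.
Difference: |54880 − 54243| = 637.

637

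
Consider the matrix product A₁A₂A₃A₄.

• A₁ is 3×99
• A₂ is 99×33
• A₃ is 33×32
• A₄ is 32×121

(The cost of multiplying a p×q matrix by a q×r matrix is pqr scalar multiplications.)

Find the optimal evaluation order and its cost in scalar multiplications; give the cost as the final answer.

Adjacent pairs: A₁A₂ = 3·99·33 = 9801; A₂A₃ = 99·33·32 = 104544; A₃A₄ = 33·32·121 = 127776.
Length 3: A₁..A₃: k=1: 0+104544+3·99·32=114048; k=2: 9801+0+3·33·32=12969 → min 12969 | A₂..A₄: k=2: 0+127776+99·33·121=523083; k=3: 104544+0+99·32·121=487872 → min 487872.
Length 4: A₁..A₄: k=1: 0+487872+3·99·121=523809; k=2: 9801+127776+3·33·121=149556; k=3: 12969+0+3·32·121=24585 → min 24585.
Optimal parenthesization: (((A₁A₂)A₃)A₄) with cost 24585.

24585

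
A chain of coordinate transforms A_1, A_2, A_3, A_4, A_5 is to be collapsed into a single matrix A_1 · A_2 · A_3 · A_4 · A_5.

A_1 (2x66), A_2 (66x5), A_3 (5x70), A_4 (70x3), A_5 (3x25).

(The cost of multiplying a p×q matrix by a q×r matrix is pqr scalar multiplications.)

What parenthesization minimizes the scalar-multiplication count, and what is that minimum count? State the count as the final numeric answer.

1890

Adjacent pairs: A_1A_2 = 2·66·5 = 660; A_2A_3 = 66·5·70 = 23100; A_3A_4 = 5·70·3 = 1050; A_4A_5 = 70·3·25 = 5250.
Length 3: A_1..A_3: k=1: 0+23100+2·66·70=32340; k=2: 660+0+2·5·70=1360 → min 1360 | A_2..A_4: k=2: 0+1050+66·5·3=2040; k=3: 23100+0+66·70·3=36960 → min 2040 | A_3..A_5: k=3: 0+5250+5·70·25=14000; k=4: 1050+0+5·3·25=1425 → min 1425.
Length 4: A_1..A_4: k=1: 0+2040+2·66·3=2436; k=2: 660+1050+2·5·3=1740; k=3: 1360+0+2·70·3=1780 → min 1740 | A_2..A_5: k=2: 0+1425+66·5·25=9675; k=3: 23100+5250+66·70·25=143850; k=4: 2040+0+66·3·25=6990 → min 6990.
Length 5: A_1..A_5: k=1: 0+6990+2·66·25=10290; k=2: 660+1425+2·5·25=2335; k=3: 1360+5250+2·70·25=10110; k=4: 1740+0+2·3·25=1890 → min 1890.
Optimal parenthesization: (((A_1 · A_2) · (A_3 · A_4)) · A_5) with cost 1890.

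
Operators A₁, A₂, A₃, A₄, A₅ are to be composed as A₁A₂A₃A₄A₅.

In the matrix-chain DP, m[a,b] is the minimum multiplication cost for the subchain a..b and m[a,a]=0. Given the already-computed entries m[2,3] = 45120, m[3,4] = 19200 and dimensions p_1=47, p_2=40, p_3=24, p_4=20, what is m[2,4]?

m[2,4] = min over k∈[2,3] of m[2,k]+m[k+1,4]+p_{1}·p_k·p_{4}.
k=2: 0 + 19200 + 47·40·20 = 56800; k=3: 45120 + 0 + 47·24·20 = 67680.
Minimum: 56800 at k=2.

56800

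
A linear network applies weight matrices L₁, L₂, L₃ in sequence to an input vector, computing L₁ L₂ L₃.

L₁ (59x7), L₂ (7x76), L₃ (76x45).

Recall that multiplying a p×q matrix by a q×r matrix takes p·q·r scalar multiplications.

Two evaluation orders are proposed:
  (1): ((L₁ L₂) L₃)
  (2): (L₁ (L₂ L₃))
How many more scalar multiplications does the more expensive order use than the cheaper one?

190643

Order (1) = ((L₁ L₂) L₃): (L₁ L₂): 59×7 by 7×76 → 59×76, cost 59·7·76 = 31388; ((L₁ L₂) L₃): 59×76 by 76×45 → 59×45, cost 59·76·45 = 201780; cumulative 233168. Total 233168.
Order (2) = (L₁ (L₂ L₃)): (L₂ L₃): 7×76 by 76×45 → 7×45, cost 7·76·45 = 23940; (L₁ (L₂ L₃)): 59×7 by 7×45 → 59×45, cost 59·7·45 = 18585; cumulative 42525. Total 42525.
Difference: |233168 − 42525| = 190643.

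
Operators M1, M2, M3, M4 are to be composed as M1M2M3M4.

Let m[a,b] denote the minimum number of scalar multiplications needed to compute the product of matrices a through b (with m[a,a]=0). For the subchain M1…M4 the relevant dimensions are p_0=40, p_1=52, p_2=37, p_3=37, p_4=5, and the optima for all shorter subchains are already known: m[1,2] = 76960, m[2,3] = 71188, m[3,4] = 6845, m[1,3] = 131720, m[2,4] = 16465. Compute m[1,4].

26865

m[1,4] = min over k∈[1,3] of m[1,k]+m[k+1,4]+p_{0}·p_k·p_{4}.
k=1: 0 + 16465 + 40·52·5 = 26865; k=2: 76960 + 6845 + 40·37·5 = 91205; k=3: 131720 + 0 + 40·37·5 = 139120.
Minimum: 26865 at k=1.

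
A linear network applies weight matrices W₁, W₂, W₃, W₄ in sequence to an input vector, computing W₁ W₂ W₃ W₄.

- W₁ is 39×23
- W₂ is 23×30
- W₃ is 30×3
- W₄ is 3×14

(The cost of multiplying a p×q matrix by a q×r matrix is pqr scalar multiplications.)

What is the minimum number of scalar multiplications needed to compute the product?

6399

Adjacent pairs: W₁W₂ = 39·23·30 = 26910; W₂W₃ = 23·30·3 = 2070; W₃W₄ = 30·3·14 = 1260.
Length 3: W₁..W₃: k=1: 0+2070+39·23·3=4761; k=2: 26910+0+39·30·3=30420 → min 4761 | W₂..W₄: k=2: 0+1260+23·30·14=10920; k=3: 2070+0+23·3·14=3036 → min 3036.
Length 4: W₁..W₄: k=1: 0+3036+39·23·14=15594; k=2: 26910+1260+39·30·14=44550; k=3: 4761+0+39·3·14=6399 → min 6399.
Optimal order: ((W₁ (W₂ W₃)) W₄) with cost 6399.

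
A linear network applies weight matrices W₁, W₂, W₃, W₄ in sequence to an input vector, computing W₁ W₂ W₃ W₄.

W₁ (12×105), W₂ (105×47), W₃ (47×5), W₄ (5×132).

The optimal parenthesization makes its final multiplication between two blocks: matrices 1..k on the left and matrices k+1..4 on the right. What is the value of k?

3

Adjacent pairs: W₁W₂ = 12·105·47 = 59220; W₂W₃ = 105·47·5 = 24675; W₃W₄ = 47·5·132 = 31020.
Length 3: W₁..W₃: k=1: 0+24675+12·105·5=30975; k=2: 59220+0+12·47·5=62040 → min 30975 | W₂..W₄: k=2: 0+31020+105·47·132=682440; k=3: 24675+0+105·5·132=93975 → min 93975.
Top-level splits: k=1: (W₁..W₁)·(W₂..W₄) → 0+93975+12·105·132 = 260295; k=2: (W₁..W₂)·(W₃..W₄) → 59220+31020+12·47·132 = 164688; k=3: (W₁..W₃)·(W₄..W₄) → 30975+0+12·5·132 = 38895.
Best split is after W₃, i.e. k = 3.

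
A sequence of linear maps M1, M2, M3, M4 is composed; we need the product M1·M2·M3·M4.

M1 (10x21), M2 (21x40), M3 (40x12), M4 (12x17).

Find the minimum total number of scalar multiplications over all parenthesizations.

14640

Adjacent pairs: M1M2 = 10·21·40 = 8400; M2M3 = 21·40·12 = 10080; M3M4 = 40·12·17 = 8160.
Length 3: M1..M3: k=1: 0+10080+10·21·12=12600; k=2: 8400+0+10·40·12=13200 → min 12600 | M2..M4: k=2: 0+8160+21·40·17=22440; k=3: 10080+0+21·12·17=14364 → min 14364.
Length 4: M1..M4: k=1: 0+14364+10·21·17=17934; k=2: 8400+8160+10·40·17=23360; k=3: 12600+0+10·12·17=14640 → min 14640.
Optimal order: ((M1·(M2·M3))·M4) with cost 14640.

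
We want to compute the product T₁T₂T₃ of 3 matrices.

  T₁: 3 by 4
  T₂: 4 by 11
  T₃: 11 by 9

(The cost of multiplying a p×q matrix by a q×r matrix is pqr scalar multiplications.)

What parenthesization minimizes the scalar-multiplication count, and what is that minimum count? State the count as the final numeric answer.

(T₁(T₂T₃)): cost 504.
((T₁T₂)T₃): cost 429.
Optimal: ((T₁T₂)T₃) with cost 429.

429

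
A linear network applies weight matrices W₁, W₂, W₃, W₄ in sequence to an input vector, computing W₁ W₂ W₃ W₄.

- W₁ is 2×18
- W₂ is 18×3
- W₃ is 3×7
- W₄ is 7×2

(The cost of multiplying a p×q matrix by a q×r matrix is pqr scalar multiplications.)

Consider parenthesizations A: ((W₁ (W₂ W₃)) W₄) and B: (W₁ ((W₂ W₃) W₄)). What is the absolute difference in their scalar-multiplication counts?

44

Order A = ((W₁ (W₂ W₃)) W₄): (W₂ W₃): 18×3 by 3×7 → 18×7, cost 18·3·7 = 378; (W₁ (W₂ W₃)): 2×18 by 18×7 → 2×7, cost 2·18·7 = 252; cumulative 630; ((W₁ (W₂ W₃)) W₄): 2×7 by 7×2 → 2×2, cost 2·7·2 = 28; cumulative 658. Total 658.
Order B = (W₁ ((W₂ W₃) W₄)): (W₂ W₃): 18×3 by 3×7 → 18×7, cost 18·3·7 = 378; ((W₂ W₃) W₄): 18×7 by 7×2 → 18×2, cost 18·7·2 = 252; cumulative 630; (W₁ ((W₂ W₃) W₄)): 2×18 by 18×2 → 2×2, cost 2·18·2 = 72; cumulative 702. Total 702.
Difference: |658 − 702| = 44.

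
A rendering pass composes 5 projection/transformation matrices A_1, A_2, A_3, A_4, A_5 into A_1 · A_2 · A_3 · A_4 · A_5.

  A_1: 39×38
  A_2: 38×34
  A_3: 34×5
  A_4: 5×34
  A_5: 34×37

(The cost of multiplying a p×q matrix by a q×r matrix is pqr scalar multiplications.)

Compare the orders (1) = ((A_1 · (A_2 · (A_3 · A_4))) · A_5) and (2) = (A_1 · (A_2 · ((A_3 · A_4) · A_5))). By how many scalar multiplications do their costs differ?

2032

Order (1) = ((A_1 · (A_2 · (A_3 · A_4))) · A_5): (A_3 · A_4): 34×5 by 5×34 → 34×34, cost 34·5·34 = 5780; (A_2 · (A_3 · A_4)): 38×34 by 34×34 → 38×34, cost 38·34·34 = 43928; cumulative 49708; (A_1 · (A_2 · (A_3 · A_4))): 39×38 by 38×34 → 39×34, cost 39·38·34 = 50388; cumulative 100096; ((A_1 · (A_2 · (A_3 · A_4))) · A_5): 39×34 by 34×37 → 39×37, cost 39·34·37 = 49062; cumulative 149158. Total 149158.
Order (2) = (A_1 · (A_2 · ((A_3 · A_4) · A_5))): (A_3 · A_4): 34×5 by 5×34 → 34×34, cost 34·5·34 = 5780; ((A_3 · A_4) · A_5): 34×34 by 34×37 → 34×37, cost 34·34·37 = 42772; cumulative 48552; (A_2 · ((A_3 · A_4) · A_5)): 38×34 by 34×37 → 38×37, cost 38·34·37 = 47804; cumulative 96356; (A_1 · (A_2 · ((A_3 · A_4) · A_5))): 39×38 by 38×37 → 39×37, cost 39·38·37 = 54834; cumulative 151190. Total 151190.
Difference: |149158 − 151190| = 2032.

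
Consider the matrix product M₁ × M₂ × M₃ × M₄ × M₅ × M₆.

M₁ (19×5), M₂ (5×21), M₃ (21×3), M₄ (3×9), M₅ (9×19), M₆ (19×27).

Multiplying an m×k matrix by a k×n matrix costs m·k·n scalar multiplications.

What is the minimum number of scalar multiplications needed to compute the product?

4191

Adjacent pairs: M₁M₂ = 19·5·21 = 1995; M₂M₃ = 5·21·3 = 315; M₃M₄ = 21·3·9 = 567; M₄M₅ = 3·9·19 = 513; M₅M₆ = 9·19·27 = 4617.
Length 3: M₁..M₃: k=1: 0+315+19·5·3=600; k=2: 1995+0+19·21·3=3192 → min 600 | M₂..M₄: k=2: 0+567+5·21·9=1512; k=3: 315+0+5·3·9=450 → min 450 | M₃..M₅: k=3: 0+513+21·3·19=1710; k=4: 567+0+21·9·19=4158 → min 1710 | M₄..M₆: k=4: 0+4617+3·9·27=5346; k=5: 513+0+3·19·27=2052 → min 2052.
Length 4: M₁..M₄: k=1: 0+450+19·5·9=1305; k=2: 1995+567+19·21·9=6153; k=3: 600+0+19·3·9=1113 → min 1113 | M₂..M₅: k=2: 0+1710+5·21·19=3705; k=3: 315+513+5·3·19=1113; k=4: 450+0+5·9·19=1305 → min 1113 | M₃..M₆: k=3: 0+2052+21·3·27=3753; k=4: 567+4617+21·9·27=10287; k=5: 1710+0+21·19·27=12483 → min 3753.
Length 5: M₁..M₅: k=1: 0+1113+19·5·19=2918; k=2: 1995+1710+19·21·19=11286; k=3: 600+513+19·3·19=2196; k=4: 1113+0+19·9·19=4362 → min 2196 | M₂..M₆: k=2: 0+3753+5·21·27=6588; k=3: 315+2052+5·3·27=2772; k=4: 450+4617+5·9·27=6282; k=5: 1113+0+5·19·27=3678 → min 2772.
Length 6: M₁..M₆: k=1: 0+2772+19·5·27=5337; k=2: 1995+3753+19·21·27=16521; k=3: 600+2052+19·3·27=4191; k=4: 1113+4617+19·9·27=10347; k=5: 2196+0+19·19·27=11943 → min 4191.
Optimal order: ((M₁ × (M₂ × M₃)) × ((M₄ × M₅) × M₆)) with cost 4191.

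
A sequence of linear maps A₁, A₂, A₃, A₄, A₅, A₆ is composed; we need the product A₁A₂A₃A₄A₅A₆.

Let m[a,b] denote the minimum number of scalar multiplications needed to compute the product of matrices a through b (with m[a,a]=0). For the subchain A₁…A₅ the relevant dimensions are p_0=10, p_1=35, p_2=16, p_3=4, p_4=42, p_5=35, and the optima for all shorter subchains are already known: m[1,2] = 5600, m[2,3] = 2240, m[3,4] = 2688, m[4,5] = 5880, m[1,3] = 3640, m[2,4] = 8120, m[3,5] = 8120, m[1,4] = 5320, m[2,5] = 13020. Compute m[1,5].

m[1,5] = min over k∈[1,4] of m[1,k]+m[k+1,5]+p_{0}·p_k·p_{5}.
k=1: 0 + 13020 + 10·35·35 = 25270; k=2: 5600 + 8120 + 10·16·35 = 19320; k=3: 3640 + 5880 + 10·4·35 = 10920; k=4: 5320 + 0 + 10·42·35 = 20020.
Minimum: 10920 at k=3.

10920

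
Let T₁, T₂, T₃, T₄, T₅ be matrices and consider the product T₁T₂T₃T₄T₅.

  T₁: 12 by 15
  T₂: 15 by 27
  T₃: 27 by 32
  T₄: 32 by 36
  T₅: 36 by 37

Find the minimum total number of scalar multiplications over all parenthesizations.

45036

Adjacent pairs: T₁T₂ = 12·15·27 = 4860; T₂T₃ = 15·27·32 = 12960; T₃T₄ = 27·32·36 = 31104; T₄T₅ = 32·36·37 = 42624.
Length 3: T₁..T₃: k=1: 0+12960+12·15·32=18720; k=2: 4860+0+12·27·32=15228 → min 15228 | T₂..T₄: k=2: 0+31104+15·27·36=45684; k=3: 12960+0+15·32·36=30240 → min 30240 | T₃..T₅: k=3: 0+42624+27·32·37=74592; k=4: 31104+0+27·36·37=67068 → min 67068.
Length 4: T₁..T₄: k=1: 0+30240+12·15·36=36720; k=2: 4860+31104+12·27·36=47628; k=3: 15228+0+12·32·36=29052 → min 29052 | T₂..T₅: k=2: 0+67068+15·27·37=82053; k=3: 12960+42624+15·32·37=73344; k=4: 30240+0+15·36·37=50220 → min 50220.
Length 5: T₁..T₅: k=1: 0+50220+12·15·37=56880; k=2: 4860+67068+12·27·37=83916; k=3: 15228+42624+12·32·37=72060; k=4: 29052+0+12·36·37=45036 → min 45036.
Optimal order: ((((T₁T₂)T₃)T₄)T₅) with cost 45036.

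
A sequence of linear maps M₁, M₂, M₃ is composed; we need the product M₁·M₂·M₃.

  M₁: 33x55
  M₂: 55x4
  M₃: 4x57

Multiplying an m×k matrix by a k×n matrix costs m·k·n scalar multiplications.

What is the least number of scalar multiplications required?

Order (M₁·(M₂·M₃)): (M₂·M₃): 55×4 by 4×57 → 55×57, cost 55·4·57 = 12540; (M₁·(M₂·M₃)): 33×55 by 55×57 → 33×57, cost 33·55·57 = 103455; cumulative 115995. Total 115995.
Order ((M₁·M₂)·M₃): (M₁·M₂): 33×55 by 55×4 → 33×4, cost 33·55·4 = 7260; ((M₁·M₂)·M₃): 33×4 by 4×57 → 33×57, cost 33·4·57 = 7524; cumulative 14784. Total 14784.
Minimum: 14784.

14784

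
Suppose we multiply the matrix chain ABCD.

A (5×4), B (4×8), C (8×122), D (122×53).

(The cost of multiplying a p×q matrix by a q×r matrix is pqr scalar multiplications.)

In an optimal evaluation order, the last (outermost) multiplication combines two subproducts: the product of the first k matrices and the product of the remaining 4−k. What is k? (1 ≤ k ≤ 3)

Adjacent pairs: AB = 5·4·8 = 160; BC = 4·8·122 = 3904; CD = 8·122·53 = 51728.
Length 3: A..C: k=1: 0+3904+5·4·122=6344; k=2: 160+0+5·8·122=5040 → min 5040 | B..D: k=2: 0+51728+4·8·53=53424; k=3: 3904+0+4·122·53=29768 → min 29768.
Top-level splits: k=1: (A..A)·(B..D) → 0+29768+5·4·53 = 30828; k=2: (A..B)·(C..D) → 160+51728+5·8·53 = 54008; k=3: (A..C)·(D..D) → 5040+0+5·122·53 = 37370.
Best split is after A, i.e. k = 1.

1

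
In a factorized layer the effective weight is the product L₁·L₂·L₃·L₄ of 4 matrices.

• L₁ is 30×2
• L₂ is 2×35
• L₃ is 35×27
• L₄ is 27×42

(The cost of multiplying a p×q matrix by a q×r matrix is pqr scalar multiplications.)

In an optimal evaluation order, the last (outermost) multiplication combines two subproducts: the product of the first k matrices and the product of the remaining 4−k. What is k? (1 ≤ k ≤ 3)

1

Adjacent pairs: L₁L₂ = 30·2·35 = 2100; L₂L₃ = 2·35·27 = 1890; L₃L₄ = 35·27·42 = 39690.
Length 3: L₁..L₃: k=1: 0+1890+30·2·27=3510; k=2: 2100+0+30·35·27=30450 → min 3510 | L₂..L₄: k=2: 0+39690+2·35·42=42630; k=3: 1890+0+2·27·42=4158 → min 4158.
Top-level splits: k=1: (L₁..L₁)·(L₂..L₄) → 0+4158+30·2·42 = 6678; k=2: (L₁..L₂)·(L₃..L₄) → 2100+39690+30·35·42 = 85890; k=3: (L₁..L₃)·(L₄..L₄) → 3510+0+30·27·42 = 37530.
Best split is after L₁, i.e. k = 1.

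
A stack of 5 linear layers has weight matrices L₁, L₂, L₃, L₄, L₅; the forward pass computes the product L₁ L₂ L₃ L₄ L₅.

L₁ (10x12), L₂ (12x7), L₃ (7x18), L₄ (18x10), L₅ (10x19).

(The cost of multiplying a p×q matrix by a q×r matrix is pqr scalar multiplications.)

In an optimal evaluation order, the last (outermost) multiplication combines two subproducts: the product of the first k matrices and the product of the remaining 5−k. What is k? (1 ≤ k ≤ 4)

Adjacent pairs: L₁L₂ = 10·12·7 = 840; L₂L₃ = 12·7·18 = 1512; L₃L₄ = 7·18·10 = 1260; L₄L₅ = 18·10·19 = 3420.
Length 3: L₁..L₃: k=1: 0+1512+10·12·18=3672; k=2: 840+0+10·7·18=2100 → min 2100 | L₂..L₄: k=2: 0+1260+12·7·10=2100; k=3: 1512+0+12·18·10=3672 → min 2100 | L₃..L₅: k=3: 0+3420+7·18·19=5814; k=4: 1260+0+7·10·19=2590 → min 2590.
Length 4: L₁..L₄: k=1: 0+2100+10·12·10=3300; k=2: 840+1260+10·7·10=2800; k=3: 2100+0+10·18·10=3900 → min 2800 | L₂..L₅: k=2: 0+2590+12·7·19=4186; k=3: 1512+3420+12·18·19=9036; k=4: 2100+0+12·10·19=4380 → min 4186.
Top-level splits: k=1: (L₁..L₁)·(L₂..L₅) → 0+4186+10·12·19 = 6466; k=2: (L₁..L₂)·(L₃..L₅) → 840+2590+10·7·19 = 4760; k=3: (L₁..L₃)·(L₄..L₅) → 2100+3420+10·18·19 = 8940; k=4: (L₁..L₄)·(L₅..L₅) → 2800+0+10·10·19 = 4700.
Best split is after L₄, i.e. k = 4.

4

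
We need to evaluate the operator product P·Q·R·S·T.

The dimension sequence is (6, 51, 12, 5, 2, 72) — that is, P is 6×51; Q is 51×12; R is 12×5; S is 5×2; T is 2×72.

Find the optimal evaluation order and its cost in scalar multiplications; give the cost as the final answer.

Adjacent pairs: PQ = 6·51·12 = 3672; QR = 51·12·5 = 3060; RS = 12·5·2 = 120; ST = 5·2·72 = 720.
Length 3: P..R: k=1: 0+3060+6·51·5=4590; k=2: 3672+0+6·12·5=4032 → min 4032 | Q..S: k=2: 0+120+51·12·2=1344; k=3: 3060+0+51·5·2=3570 → min 1344 | R..T: k=3: 0+720+12·5·72=5040; k=4: 120+0+12·2·72=1848 → min 1848.
Length 4: P..S: k=1: 0+1344+6·51·2=1956; k=2: 3672+120+6·12·2=3936; k=3: 4032+0+6·5·2=4092 → min 1956 | Q..T: k=2: 0+1848+51·12·72=45912; k=3: 3060+720+51·5·72=22140; k=4: 1344+0+51·2·72=8688 → min 8688.
Length 5: P..T: k=1: 0+8688+6·51·72=30720; k=2: 3672+1848+6·12·72=10704; k=3: 4032+720+6·5·72=6912; k=4: 1956+0+6·2·72=2820 → min 2820.
Optimal parenthesization: ((P·(Q·(R·S)))·T) with cost 2820.

2820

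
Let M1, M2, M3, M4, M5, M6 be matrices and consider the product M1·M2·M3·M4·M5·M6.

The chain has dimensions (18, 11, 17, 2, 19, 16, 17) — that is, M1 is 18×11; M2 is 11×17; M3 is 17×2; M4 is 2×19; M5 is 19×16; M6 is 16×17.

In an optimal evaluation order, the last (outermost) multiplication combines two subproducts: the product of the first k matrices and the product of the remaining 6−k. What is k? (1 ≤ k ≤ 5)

3

Adjacent pairs: M1M2 = 18·11·17 = 3366; M2M3 = 11·17·2 = 374; M3M4 = 17·2·19 = 646; M4M5 = 2·19·16 = 608; M5M6 = 19·16·17 = 5168.
Length 3: M1..M3: k=1: 0+374+18·11·2=770; k=2: 3366+0+18·17·2=3978 → min 770 | M2..M4: k=2: 0+646+11·17·19=4199; k=3: 374+0+11·2·19=792 → min 792 | M3..M5: k=3: 0+608+17·2·16=1152; k=4: 646+0+17·19·16=5814 → min 1152 | M4..M6: k=4: 0+5168+2·19·17=5814; k=5: 608+0+2·16·17=1152 → min 1152.
Length 4: M1..M4: k=1: 0+792+18·11·19=4554; k=2: 3366+646+18·17·19=9826; k=3: 770+0+18·2·19=1454 → min 1454 | M2..M5: k=2: 0+1152+11·17·16=4144; k=3: 374+608+11·2·16=1334; k=4: 792+0+11·19·16=4136 → min 1334 | M3..M6: k=3: 0+1152+17·2·17=1730; k=4: 646+5168+17·19·17=11305; k=5: 1152+0+17·16·17=5776 → min 1730.
Length 5: M1..M5: k=1: 0+1334+18·11·16=4502; k=2: 3366+1152+18·17·16=9414; k=3: 770+608+18·2·16=1954; k=4: 1454+0+18·19·16=6926 → min 1954 | M2..M6: k=2: 0+1730+11·17·17=4909; k=3: 374+1152+11·2·17=1900; k=4: 792+5168+11·19·17=9513; k=5: 1334+0+11·16·17=4326 → min 1900.
Top-level splits: k=1: (M1..M1)·(M2..M6) → 0+1900+18·11·17 = 5266; k=2: (M1..M2)·(M3..M6) → 3366+1730+18·17·17 = 10298; k=3: (M1..M3)·(M4..M6) → 770+1152+18·2·17 = 2534; k=4: (M1..M4)·(M5..M6) → 1454+5168+18·19·17 = 12436; k=5: (M1..M5)·(M6..M6) → 1954+0+18·16·17 = 6850.
Best split is after M3, i.e. k = 3.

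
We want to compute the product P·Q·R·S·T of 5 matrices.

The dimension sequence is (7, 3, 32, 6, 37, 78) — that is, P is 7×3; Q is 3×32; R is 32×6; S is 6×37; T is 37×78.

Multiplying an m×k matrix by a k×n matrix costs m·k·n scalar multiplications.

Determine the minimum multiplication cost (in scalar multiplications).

Adjacent pairs: PQ = 7·3·32 = 672; QR = 3·32·6 = 576; RS = 32·6·37 = 7104; ST = 6·37·78 = 17316.
Length 3: P..R: k=1: 0+576+7·3·6=702; k=2: 672+0+7·32·6=2016 → min 702 | Q..S: k=2: 0+7104+3·32·37=10656; k=3: 576+0+3·6·37=1242 → min 1242 | R..T: k=3: 0+17316+32·6·78=32292; k=4: 7104+0+32·37·78=99456 → min 32292.
Length 4: P..S: k=1: 0+1242+7·3·37=2019; k=2: 672+7104+7·32·37=16064; k=3: 702+0+7·6·37=2256 → min 2019 | Q..T: k=2: 0+32292+3·32·78=39780; k=3: 576+17316+3·6·78=19296; k=4: 1242+0+3·37·78=9900 → min 9900.
Length 5: P..T: k=1: 0+9900+7·3·78=11538; k=2: 672+32292+7·32·78=50436; k=3: 702+17316+7·6·78=21294; k=4: 2019+0+7·37·78=22221 → min 11538.
Optimal order: (P·(((Q·R)·S)·T)) with cost 11538.

11538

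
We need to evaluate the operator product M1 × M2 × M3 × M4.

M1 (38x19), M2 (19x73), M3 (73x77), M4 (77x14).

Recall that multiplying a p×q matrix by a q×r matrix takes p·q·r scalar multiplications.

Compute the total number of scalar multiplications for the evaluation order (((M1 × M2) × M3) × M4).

(M1 × M2): 38×19 by 19×73 → 38×73, cost 38·19·73 = 52706
((M1 × M2) × M3): 38×73 by 73×77 → 38×77, cost 38·73·77 = 213598; cumulative 266304
(((M1 × M2) × M3) × M4): 38×77 by 77×14 → 38×14, cost 38·77·14 = 40964; cumulative 307268
Total: 307268 scalar multiplications.

307268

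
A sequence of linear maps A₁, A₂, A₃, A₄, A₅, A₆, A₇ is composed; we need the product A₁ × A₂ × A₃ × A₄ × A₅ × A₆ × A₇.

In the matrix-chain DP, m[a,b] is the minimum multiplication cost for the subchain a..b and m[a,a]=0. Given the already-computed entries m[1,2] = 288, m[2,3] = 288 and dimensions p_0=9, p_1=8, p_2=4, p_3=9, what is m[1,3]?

612

m[1,3] = min over k∈[1,2] of m[1,k]+m[k+1,3]+p_{0}·p_k·p_{3}.
k=1: 0 + 288 + 9·8·9 = 936; k=2: 288 + 0 + 9·4·9 = 612.
Minimum: 612 at k=2.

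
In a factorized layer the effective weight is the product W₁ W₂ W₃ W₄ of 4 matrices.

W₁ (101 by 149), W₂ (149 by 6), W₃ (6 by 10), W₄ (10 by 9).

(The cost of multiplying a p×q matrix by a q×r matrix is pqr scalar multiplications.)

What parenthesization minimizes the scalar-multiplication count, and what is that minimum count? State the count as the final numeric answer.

Adjacent pairs: W₁W₂ = 101·149·6 = 90294; W₂W₃ = 149·6·10 = 8940; W₃W₄ = 6·10·9 = 540.
Length 3: W₁..W₃: k=1: 0+8940+101·149·10=159430; k=2: 90294+0+101·6·10=96354 → min 96354 | W₂..W₄: k=2: 0+540+149·6·9=8586; k=3: 8940+0+149·10·9=22350 → min 8586.
Length 4: W₁..W₄: k=1: 0+8586+101·149·9=144027; k=2: 90294+540+101·6·9=96288; k=3: 96354+0+101·10·9=105444 → min 96288.
Optimal parenthesization: ((W₁ W₂) (W₃ W₄)) with cost 96288.

96288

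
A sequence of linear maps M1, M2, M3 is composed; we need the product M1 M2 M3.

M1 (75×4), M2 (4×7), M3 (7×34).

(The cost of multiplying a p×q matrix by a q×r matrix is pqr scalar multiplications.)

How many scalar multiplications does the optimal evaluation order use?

Order (M1 (M2 M3)): (M2 M3): 4×7 by 7×34 → 4×34, cost 4·7·34 = 952; (M1 (M2 M3)): 75×4 by 4×34 → 75×34, cost 75·4·34 = 10200; cumulative 11152. Total 11152.
Order ((M1 M2) M3): (M1 M2): 75×4 by 4×7 → 75×7, cost 75·4·7 = 2100; ((M1 M2) M3): 75×7 by 7×34 → 75×34, cost 75·7·34 = 17850; cumulative 19950. Total 19950.
Minimum: 11152.

11152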